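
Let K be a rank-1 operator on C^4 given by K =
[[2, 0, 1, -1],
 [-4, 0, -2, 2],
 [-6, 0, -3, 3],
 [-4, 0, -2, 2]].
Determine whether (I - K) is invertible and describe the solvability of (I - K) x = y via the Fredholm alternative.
(I - K) is singular (det(I - K) = 0, i.e. 1 ∈ sigma(K)). (I - K) x = y is solvable iff y ⊥ ker((I - K)^*) = span{(2, 0, 1, -1)}, i.e. iff 2y_1 + y_3 - y_4 = 0. When solvable, the solutions are x = y + c·(1, -2, -3, -2), c arbitrary (ker(I - K) = span{(1, -2, -3, -2)}, dimension 1).

K has rank 1, so it is an outer product K = u v^T: every row of K is a multiple of one row vector. Reading off the entries, u = (1, -2, -3, -2) and v = (2, 0, 1, -1) (row i of K equals u_i·v^T). A rank-one matrix u v^T satisfies K u = u (v·u) and kills the (3)-dimensional subspace v^⊥, so its characteristic polynomial is lambda^3 (lambda - v·u) with v·u = tr K = 1. Hence the eigenvalues of I - K are 1 (multiplicity 3) and 1 - (1) = 0, so det(I - K) = 0. (Direct check: I - K =
[[-1, 0, -1, 1],
 [4, 1, 2, -2],
 [6, 0, 4, -3],
 [4, 0, 2, -1]]
has determinant 0.) So 1 is an eigenvalue of K and (I - K) is not invertible. The finite-dimensional Fredholm alternative says: either (I - K) is invertible, or ker(I - K) ≠ {0} and then range(I - K) = ker((I - K)^*)^⊥, with dim ker(I - K) = dim ker((I - K)^*). We are in the second case, so we need both kernels. Kernel of I - K: (I - K) u = u - u (v·u) = u - u = 0, so ker(I - K) = span{u} = span{(1, -2, -3, -2)} (it is exactly 1-dimensional because rank(I - K) = 3). Kernel of the adjoint: K is real, so (I - K)^* = I - K^T = I - v u^T, and (I - v u^T) v = v - v (u·v) = 0; hence ker((I - K)^*) = span{v} = span{(2, 0, 1, -1)}. Therefore (I - K) x = y is solvable iff <y, v> = 0, i.e. iff 2y_1 + y_3 - y_4 = 0. When this holds, K y = u (v·y) = 0, so (I - K) y = y and x = y is a particular solution; the full solution set is the line x = y + c·u = y + c·(1, -2, -3, -2), c ∈ C.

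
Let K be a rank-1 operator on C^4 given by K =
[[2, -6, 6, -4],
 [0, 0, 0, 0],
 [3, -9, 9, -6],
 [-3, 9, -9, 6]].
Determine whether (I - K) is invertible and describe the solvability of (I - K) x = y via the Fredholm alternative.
(I - K) is invertible (det(I - K) = -16 ≠ 0), so for every y in C^4 the equation (I - K) x = y has a unique solution.

K has rank 1, so it is an outer product K = u v^T: every row of K is a multiple of one row vector. Reading off the entries, u = (-2, 0, -3, 3) and v = (-1, 3, -3, 2) (row i of K equals u_i·v^T). A rank-one matrix u v^T satisfies K u = u (v·u) and kills the (3)-dimensional subspace v^⊥, so its characteristic polynomial is lambda^3 (lambda - v·u) with v·u = tr K = 17. Hence the eigenvalues of I - K are 1 (multiplicity 3) and 1 - (17) = -16, so det(I - K) = -16. (Direct check: I - K =
[[-1, 6, -6, 4],
 [0, 1, 0, 0],
 [-3, 9, -8, 6],
 [3, -9, 9, -5]]
has determinant -16.) The finite-dimensional Fredholm alternative says: either (I - K) is invertible, or ker(I - K) ≠ {0} and then range(I - K) = ker((I - K)^*)^⊥, with dim ker(I - K) = dim ker((I - K)^*). Since det(I - K) ≠ 0, 1 is not an eigenvalue of K and ker(I - K) = {0}, so we are in the first case: for every y there is a unique x = (I - K)^(-1) y. Explicitly, by the Sherman–Morrison formula, (I - u v^T)^(-1) = I + u v^T/(1 - v·u), i.e. (I - K)^(-1) = I + K/(-16).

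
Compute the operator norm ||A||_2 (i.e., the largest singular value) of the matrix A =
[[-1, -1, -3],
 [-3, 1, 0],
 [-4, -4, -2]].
||A||_2 ≈ 6.6482 (= sqrt(largest eigenvalue of A^T A))

||A||_2 = sigma_max(A) = sqrt(lambda_max(A^T A)). Form the symmetric matrix M = A^T A =
[[26, 14, 11],
 [14, 18, 11],
 [11, 11, 13]].
Its characteristic polynomial (trace, sum of principal 2x2 minors, determinant of M give the coefficients) is
  p(λ) = det(λ I - M) = λ^3 - 57λ^2 + 602λ - 1600.
No integer candidate from the rational root theorem (±divisors of 1600) is a root, so the roots are irrational. The cubic discriminant is Δ = 38669764 > 0, so there are three distinct real roots. p(4) = -40 and p(5) = 110 have opposite signs, so a root lies in (4, 5); Newton's method refines it to λ ≈ 4.2171. p(8) = 80 and p(9) = -70 have opposite signs, so a root lies in (8, 9); Newton's method refines it to λ ≈ 8.5842. p(44) = -280 and p(45) = 1190 have opposite signs, so a root lies in (44, 45); Newton's method refines it to λ ≈ 44.1987. Check (Vieta): the three roots sum to 57, matching tr M = 57.
So the eigenvalues of A^T A are ≈ 4.2171, 8.5842, 44.1987 (all ≥ 0, as they must be for A^T A). The largest is λ_max ≈ 44.1987, hence ||A||_2 = sqrt(λ_max) ≈ 6.6482.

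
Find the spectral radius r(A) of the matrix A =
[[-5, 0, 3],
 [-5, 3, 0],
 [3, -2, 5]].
r(A) = (1 + sqrt(145))/2 ≈ 6.5208

The eigenvalues of A are the roots of its characteristic polynomial. With M = A (coefficients from the trace, the sum of principal 2x2 minors, and det A):
  p(λ) = det(λ I - M) = λ^3 - 3λ^2 - 34λ + 72.
By the rational root theorem any rational root is an integer divisor of 72. Testing λ = 2: p(2) = 8 - 12 - 68 + 72 = 0, so λ = 2 is a root. Dividing out (λ - 2) leaves p(λ) = (λ - 2)(λ^2 - λ - 36). For λ^2 - λ - 36 the discriminant is 145. It is nonnegative but not a perfect square, so the roots are real and irrational: λ = (1 ± sqrt(145))/2 ≈ 6.5208, -5.5208.
Thus the eigenvalues (to 4 decimals) are 6.5208 (modulus 6.5208); -5.5208 (modulus 5.5208); 2 (modulus 2). The spectral radius is the largest modulus: r(A) = (1 + sqrt(145))/2 ≈ 6.5208. (Cross-check: r(A) ≤ ||A||_2 ≈ 8.219; equality holds whenever A is normal, though it can also hold for some non-normal A.)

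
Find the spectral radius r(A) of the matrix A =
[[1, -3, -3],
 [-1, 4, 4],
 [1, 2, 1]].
r(A) ≈ 5.7978

The eigenvalues of A are the roots of its characteristic polynomial. With M = A (coefficients from the trace, the sum of principal 2x2 minors, and det A):
  p(λ) = det(λ I - M) = λ^3 - 6λ^2 + λ + 1.
No integer candidate from the rational root theorem (±divisors of 1) is a root, so the roots are irrational. The cubic discriminant is Δ = 761 > 0, so there are three distinct real roots. p(-1) = -7 and p(0) = 1 have opposite signs, so a root lies in (-1, 0); Newton's method refines it to λ ≈ -0.3263. p(0) = 1 and p(1) = -3 have opposite signs, so a root lies in (0, 1); Newton's method refines it to λ ≈ 0.5286. p(5) = -19 and p(6) = 7 have opposite signs, so a root lies in (5, 6); Newton's method refines it to λ ≈ 5.7978. Check (Vieta): the three roots sum to 6, matching tr M = 6.
Thus the eigenvalues (to 4 decimals) are -0.3263 (modulus 0.3263); 0.5286 (modulus 0.5286); 5.7978 (modulus 5.7978). The spectral radius is the largest modulus: r(A) ≈ 5.7978. (Cross-check: r(A) ≤ ||A||_2 ≈ 7.4621; equality holds whenever A is normal, though it can also hold for some non-normal A.)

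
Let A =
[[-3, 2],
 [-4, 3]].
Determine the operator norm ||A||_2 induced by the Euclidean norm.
||A||_2 = sqrt((38 + sqrt(1440))/2) ≈ 6.1623 (= sqrt(largest eigenvalue of A^T A))

||A||_2 = sigma_max(A) = sqrt(lambda_max(A^T A)). Form the symmetric matrix M = A^T A =
[[25, -18],
 [-18, 13]].
Its characteristic polynomial (trace, determinant of M give the coefficients) is
  p(λ) = det(λ I - M) = λ^2 - 38λ + 1.
For λ^2 - 38λ + 1 the discriminant is 1440. It is nonnegative but not a perfect square, so the roots are real and irrational: λ = (38 ± sqrt(1440))/2 ≈ 37.9737, 0.0263.
So the eigenvalues of A^T A are ≈ 0.0263, 37.9737 (all ≥ 0, as they must be for A^T A). The largest is λ_max = (38 + sqrt(1440))/2 ≈ 37.9737, hence ||A||_2 = sqrt(λ_max) = sqrt((38 + sqrt(1440))/2) ≈ 6.1623.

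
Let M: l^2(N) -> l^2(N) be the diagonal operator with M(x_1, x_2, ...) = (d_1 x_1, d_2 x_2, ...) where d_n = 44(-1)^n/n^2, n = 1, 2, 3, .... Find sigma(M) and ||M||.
sigma(M) = {44(-1)^n/n^2 : n ≥ 1} ∪ {0}; ||M|| = 44

A bounded diagonal operator on l^2 with diagonal entries d_n has spectrum equal to the closure of {d_n : n ≥ 1}: every d_n is an eigenvalue (with eigenvector e_n), so {d_n} ⊂ sigma(M); the spectrum is closed, so its closure is too; and for lambda not in the closure, (M - lambda I) has bounded inverse (the diagonal entries 1/(d_n - lambda) are bounded). For our sequence d_n = 44(-1)^n/n^2, n = 1, 2, 3, ...:
  - {d_n} = {44(-1)^n/n^2 : n ≥ 1}; the only limit point is 0
  - closure = {44(-1)^n/n^2 : n ≥ 1} ∪ {0}
For the norm: a diagonal operator has ||M|| = sup_n |d_n|. Here |d_n| = 44/n^2 is decreasing, so sup_n |d_n| = |d_1| = 44. So ||M|| = 44.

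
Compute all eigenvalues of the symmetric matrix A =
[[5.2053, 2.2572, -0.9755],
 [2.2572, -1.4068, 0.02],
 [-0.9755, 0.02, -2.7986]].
sigma(A) ≈ {-3, -2, 6}

A is real symmetric, so its spectrum consists of real eigenvalues. Expanding the characteristic polynomial of the displayed matrix gives
  det(λ I - A) = p(λ) = λ^3 + (-1)λ^2 + (-24)λ + (-36).
Solving p(λ) = 0 yields eigenvalues ≈ -3, -2, 6. (A is shown rounded to 4 decimals, so these recover the underlying integer eigenvalues to within that precision.)
Verification: the trace of A = 1 equals the sum of eigenvalues 1, and det(A) ≈ 36.0009 matches the eigenvalue product 36.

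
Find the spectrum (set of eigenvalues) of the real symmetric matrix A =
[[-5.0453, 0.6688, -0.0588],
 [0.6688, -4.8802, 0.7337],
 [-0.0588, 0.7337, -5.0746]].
sigma(A) ≈ {-6, -5, -4}

A is real symmetric, so its spectrum consists of real eigenvalues. Expanding the characteristic polynomial of the displayed matrix gives
  det(λ I - A) = p(λ) = λ^3 + (15)λ^2 + (74)λ + (120.0022).
Solving p(λ) = 0 yields eigenvalues ≈ -6, -5, -4. (A is shown rounded to 4 decimals, so these recover the underlying integer eigenvalues to within that precision.)
Verification: the trace of A = -15 equals the sum of eigenvalues -15, and det(A) ≈ -120.0022 matches the eigenvalue product -120.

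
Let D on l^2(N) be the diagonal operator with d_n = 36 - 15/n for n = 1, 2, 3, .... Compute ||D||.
||D|| = 36

For a diagonal operator on l^2 with entries d_n, ||D|| = sup_n |d_n|. Here d_1 = 21, d_2 = 57/2, ..., and d_n = 36 - 15/n increases monotonically toward 36. All terms lie in [21, 36), so |d_n| = d_n and the supremum is the limit 36, which is not attained by any individual d_n. Hence ||D|| = 36.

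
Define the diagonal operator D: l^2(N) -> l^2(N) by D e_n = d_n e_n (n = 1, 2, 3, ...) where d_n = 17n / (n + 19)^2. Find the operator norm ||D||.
||D|| = 17/76 (attained at n = 19)

For D diagonal, ||D|| = sup_n |d_n|. Treat f(x) = 17x / (x + 19)^2 for real x > 0. By the quotient rule, f'(x) = 17(19 - x)/(x + 19)^3, which is positive for x < 19 and negative for x > 19. So f has a unique maximum at x = 19, and since 19 is a positive integer, the supremum over n ≥ 1 is attained at n = 19: d_19 = 17·19/(19 + 19)^2 = 17·19/1444 = 17/76. Hence ||D|| = 17/76.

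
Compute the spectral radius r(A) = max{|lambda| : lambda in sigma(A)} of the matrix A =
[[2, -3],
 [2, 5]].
r(A) = 4

The eigenvalues of A are the roots of its characteristic polynomial. With M = A (coefficients from the trace and determinant):
  p(λ) = det(λ I - M) = λ^2 - 7λ + 16.
For λ^2 - 7λ + 16 the discriminant is -15. It is negative, so the roots are the complex-conjugate pair λ = 7/2 ± (sqrt(15)/2) i ≈ 3.5 ± 1.9365i. For a conjugate pair the product of the roots equals the constant term, so |λ|^2 = 16 and |λ| = sqrt(16) = 4.
Thus the eigenvalues (to 4 decimals) are 3.5 ± 1.9365i (modulus 4). The spectral radius is the largest modulus: r(A) = 4. (Cross-check: r(A) ≤ ||A||_2 ≈ 5.8823; equality holds whenever A is normal, though it can also hold for some non-normal A.)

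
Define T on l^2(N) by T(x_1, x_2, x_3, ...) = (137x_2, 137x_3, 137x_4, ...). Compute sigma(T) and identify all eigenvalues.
sigma(T) = closed disk {z in C : |z| ≤ 137}; sigma_p(T) = open disk {z in C : |z| < 137}

Note T = 137·V where V is the unit left shift (V x)_k = x_{k+1}; so sigma(T) = 137·sigma(V) and ||T|| = 137||V||. ||T x||^2 = 18769sum_{k≥2} |x_k|^2 ≤ 18769||x||^2, with equality on {x : x_1 = 0}, so ||T|| = 137. For any lambda with |lambda| < 137, set r = lambda/137 (|r| < 1); the vector x = (1, r, r^2, ...) is in l^2 and satisfies T x = 137(r, r^2, ...) = lambda x, so lambda is an eigenvalue. On the boundary |lambda| = 137 the geometric series diverges, so no l^2 eigenvector exists, but these lambda lie in the approximate point spectrum. Hence sigma(T) is the closed disk of radius 137 and sigma_p(T) is the open disk.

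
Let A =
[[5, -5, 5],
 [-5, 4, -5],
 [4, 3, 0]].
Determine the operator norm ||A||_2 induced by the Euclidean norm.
||A||_2 ≈ 11.8895 (= sqrt(largest eigenvalue of A^T A))

||A||_2 = sigma_max(A) = sqrt(lambda_max(A^T A)). Form the symmetric matrix M = A^T A =
[[66, -33, 50],
 [-33, 50, -45],
 [50, -45, 50]].
Its characteristic polynomial (trace, sum of principal 2x2 minors, determinant of M give the coefficients) is
  p(λ) = det(λ I - M) = λ^3 - 166λ^2 + 3486λ - 400.
No integer candidate from the rational root theorem (±divisors of 400) is a root, so the roots are irrational. The cubic discriminant is Δ = 162258965552 > 0, so there are three distinct real roots. p(0) = -400 and p(1) = 2921 have opposite signs, so a root lies in (0, 1); Newton's method refines it to λ ≈ 0.1154. p(24) = 1472 and p(25) = -1375 have opposite signs, so a root lies in (24, 25); Newton's method refines it to λ ≈ 24.5251. p(141) = -5899 and p(142) = 10676 have opposite signs, so a root lies in (141, 142); Newton's method refines it to λ ≈ 141.3595. Check (Vieta): the three roots sum to 166, matching tr M = 166.
So the eigenvalues of A^T A are ≈ 0.1154, 24.5251, 141.3595 (all ≥ 0, as they must be for A^T A). The largest is λ_max ≈ 141.3595, hence ||A||_2 = sqrt(λ_max) ≈ 11.8895.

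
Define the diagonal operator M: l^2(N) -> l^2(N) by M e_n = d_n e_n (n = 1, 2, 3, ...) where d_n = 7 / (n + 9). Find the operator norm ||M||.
||M|| = 7/10 (attained at n = 1)

For M diagonal, ||M|| = sup_n |d_n| = sup_n 7/(n + 9). This is positive and strictly decreasing in n, so the supremum is attained at n = 1: d_1 = 7/(1 + 9) = 7/10. Hence ||M|| = 7/10.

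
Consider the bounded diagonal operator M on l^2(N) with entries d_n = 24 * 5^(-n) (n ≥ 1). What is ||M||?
||M|| = 24/5 (attained at n = 1)

For M diagonal, ||M|| = sup_n |d_n|. The sequence d_n = 24 * 5^(-n) is positive and strictly decreasing (ratio 5^(-1) < 1), so the supremum is d_1 = 24/5. Hence ||M|| = 24/5.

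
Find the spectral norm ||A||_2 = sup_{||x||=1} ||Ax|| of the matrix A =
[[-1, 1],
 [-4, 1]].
||A||_2 = sqrt((19 + sqrt(325))/2) ≈ 4.3028 (= sqrt(largest eigenvalue of A^T A))

||A||_2 = sigma_max(A) = sqrt(lambda_max(A^T A)). Form the symmetric matrix M = A^T A =
[[17, -5],
 [-5, 2]].
Its characteristic polynomial (trace, determinant of M give the coefficients) is
  p(λ) = det(λ I - M) = λ^2 - 19λ + 9.
For λ^2 - 19λ + 9 the discriminant is 325. It is nonnegative but not a perfect square, so the roots are real and irrational: λ = (19 ± sqrt(325))/2 ≈ 18.5139, 0.4861.
So the eigenvalues of A^T A are ≈ 0.4861, 18.5139 (all ≥ 0, as they must be for A^T A). The largest is λ_max = (19 + sqrt(325))/2 ≈ 18.5139, hence ||A||_2 = sqrt(λ_max) = sqrt((19 + sqrt(325))/2) ≈ 4.3028.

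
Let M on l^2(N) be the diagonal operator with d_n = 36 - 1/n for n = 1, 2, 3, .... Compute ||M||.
||M|| = 36

For a diagonal operator on l^2 with entries d_n, ||M|| = sup_n |d_n|. Here d_1 = 35, d_2 = 71/2, ..., and d_n = 36 - 1/n increases monotonically toward 36. All terms lie in [35, 36), so |d_n| = d_n and the supremum is the limit 36, which is not attained by any individual d_n. Hence ||M|| = 36.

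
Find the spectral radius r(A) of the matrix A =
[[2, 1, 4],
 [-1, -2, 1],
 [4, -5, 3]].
r(A) ≈ 6.5017

The eigenvalues of A are the roots of its characteristic polynomial. With M = A (coefficients from the trace, the sum of principal 2x2 minors, and det A):
  p(λ) = det(λ I - M) = λ^3 - 3λ^2 - 14λ - 57.
No integer candidate from the rational root theorem (±divisors of 57) is a root, so the roots are irrational. The cubic discriminant is Δ = -124231 < 0, so there is one real root and a complex-conjugate pair. p(6) = -33 and p(7) = 41 have opposite signs, so a root lies in (6, 7); Newton's method refines it to λ ≈ 6.5017. Dividing out (λ - (6.5017)) leaves approximately λ^2 + 3.5017λ + 8.7669. For λ^2 + 3.5017λ + 8.7669 the discriminant is -22.8059. It is negative, so the remaining roots are the complex-conjugate pair λ ≈ -1.7508 ± 2.3878i. Their product equals the constant term, so |λ|^2 ≈ 8.7669 and |λ| ≈ 2.9609.
Thus the eigenvalues (to 4 decimals) are 6.5017 (modulus 6.5017); -1.7508 ± 2.3878i (modulus 2.9609). The spectral radius is the largest modulus: r(A) ≈ 6.5017. (Cross-check: r(A) ≤ ||A||_2 ≈ 7.5959; equality holds whenever A is normal, though it can also hold for some non-normal A.)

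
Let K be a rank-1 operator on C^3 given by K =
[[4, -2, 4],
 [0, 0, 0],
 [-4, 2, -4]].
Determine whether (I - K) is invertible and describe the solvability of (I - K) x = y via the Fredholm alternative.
(I - K) is invertible (det(I - K) = 1 ≠ 0), so for every y in C^3 the equation (I - K) x = y has a unique solution.

K has rank 1, so it is an outer product K = u v^T: every row of K is a multiple of one row vector. Reading off the entries, u = (-2, 0, 2) and v = (-2, 1, -2) (row i of K equals u_i·v^T). A rank-one matrix u v^T satisfies K u = u (v·u) and kills the (2)-dimensional subspace v^⊥, so its characteristic polynomial is lambda^2 (lambda - v·u) with v·u = tr K = 0. Hence the eigenvalues of I - K are 1 (multiplicity 2) and 1 - (0) = 1, so det(I - K) = 1. (Direct check: I - K =
[[-3, 2, -4],
 [0, 1, 0],
 [4, -2, 5]]
has determinant 1.) The finite-dimensional Fredholm alternative says: either (I - K) is invertible, or ker(I - K) ≠ {0} and then range(I - K) = ker((I - K)^*)^⊥, with dim ker(I - K) = dim ker((I - K)^*). Since det(I - K) ≠ 0, 1 is not an eigenvalue of K and ker(I - K) = {0}, so we are in the first case: for every y there is a unique x = (I - K)^(-1) y. Explicitly, by the Sherman–Morrison formula, (I - u v^T)^(-1) = I + u v^T/(1 - v·u), i.e. (I - K)^(-1) = I + K.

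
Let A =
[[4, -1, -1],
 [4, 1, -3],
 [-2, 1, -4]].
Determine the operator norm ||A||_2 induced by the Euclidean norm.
||A||_2 ≈ 6.3618 (= sqrt(largest eigenvalue of A^T A))

||A||_2 = sigma_max(A) = sqrt(lambda_max(A^T A)). Form the symmetric matrix M = A^T A =
[[36, -2, -8],
 [-2, 3, -6],
 [-8, -6, 26]].
Its characteristic polynomial (trace, sum of principal 2x2 minors, determinant of M give the coefficients) is
  p(λ) = det(λ I - M) = λ^3 - 65λ^2 + 1018λ - 1024.
No integer candidate from the rational root theorem (±divisors of 1024) is a root, so the roots are irrational. The cubic discriminant is Δ = 225027460 > 0, so there are three distinct real roots. p(1) = -70 and p(2) = 760 have opposite signs, so a root lies in (1, 2); Newton's method refines it to λ ≈ 1.079. p(23) = 172 and p(24) = -208 have opposite signs, so a root lies in (23, 24); Newton's method refines it to λ ≈ 23.4491. p(40) = -304 and p(41) = 370 have opposite signs, so a root lies in (40, 41); Newton's method refines it to λ ≈ 40.4719. Check (Vieta): the three roots sum to 65, matching tr M = 65.
So the eigenvalues of A^T A are ≈ 1.079, 23.4491, 40.4719 (all ≥ 0, as they must be for A^T A). The largest is λ_max ≈ 40.4719, hence ||A||_2 = sqrt(λ_max) ≈ 6.3618.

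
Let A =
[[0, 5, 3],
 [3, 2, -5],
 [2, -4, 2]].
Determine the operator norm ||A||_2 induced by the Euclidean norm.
||A||_2 ≈ 6.804 (= sqrt(largest eigenvalue of A^T A))

||A||_2 = sigma_max(A) = sqrt(lambda_max(A^T A)). Form the symmetric matrix M = A^T A =
[[13, -2, -11],
 [-2, 45, -3],
 [-11, -3, 38]].
Its characteristic polynomial (trace, sum of principal 2x2 minors, determinant of M give the coefficients) is
  p(λ) = det(λ I - M) = λ^3 - 96λ^2 + 2655λ - 16384.
No integer candidate from the rational root theorem (±divisors of 16384) is a root, so the roots are irrational. The cubic discriminant is Δ = 40523652 > 0, so there are three distinct real roots. p(8) = -776 and p(9) = 464 have opposite signs, so a root lies in (8, 9); Newton's method refines it to λ ≈ 8.6123. p(41) = 16 and p(42) = -130 have opposite signs, so a root lies in (41, 42); Newton's method refines it to λ ≈ 41.0933. p(46) = -54 and p(47) = 160 have opposite signs, so a root lies in (46, 47); Newton's method refines it to λ ≈ 46.2944. Check (Vieta): the three roots sum to 96, matching tr M = 96.
So the eigenvalues of A^T A are ≈ 8.6123, 41.0933, 46.2944 (all ≥ 0, as they must be for A^T A). The largest is λ_max ≈ 46.2944, hence ||A||_2 = sqrt(λ_max) ≈ 6.804.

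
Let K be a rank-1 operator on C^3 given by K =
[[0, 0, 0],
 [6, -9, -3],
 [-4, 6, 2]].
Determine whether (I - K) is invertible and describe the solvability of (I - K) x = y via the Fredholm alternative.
(I - K) is invertible (det(I - K) = 8 ≠ 0), so for every y in C^3 the equation (I - K) x = y has a unique solution.

K has rank 1, so it is an outer product K = u v^T: every row of K is a multiple of one row vector. Reading off the entries, u = (0, -3, 2) and v = (-2, 3, 1) (row i of K equals u_i·v^T). A rank-one matrix u v^T satisfies K u = u (v·u) and kills the (2)-dimensional subspace v^⊥, so its characteristic polynomial is lambda^2 (lambda - v·u) with v·u = tr K = -7. Hence the eigenvalues of I - K are 1 (multiplicity 2) and 1 - (-7) = 8, so det(I - K) = 8. (Direct check: I - K =
[[1, 0, 0],
 [-6, 10, 3],
 [4, -6, -1]]
has determinant 8.) The finite-dimensional Fredholm alternative says: either (I - K) is invertible, or ker(I - K) ≠ {0} and then range(I - K) = ker((I - K)^*)^⊥, with dim ker(I - K) = dim ker((I - K)^*). Since det(I - K) ≠ 0, 1 is not an eigenvalue of K and ker(I - K) = {0}, so we are in the first case: for every y there is a unique x = (I - K)^(-1) y. Explicitly, by the Sherman–Morrison formula, (I - u v^T)^(-1) = I + u v^T/(1 - v·u), i.e. (I - K)^(-1) = I + K/(8).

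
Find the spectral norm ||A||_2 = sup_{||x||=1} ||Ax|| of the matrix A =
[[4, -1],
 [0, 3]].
||A||_2 = sqrt(18) ≈ 4.2426 (= sqrt(largest eigenvalue of A^T A))

||A||_2 = sigma_max(A) = sqrt(lambda_max(A^T A)). Form the symmetric matrix M = A^T A =
[[16, -4],
 [-4, 10]].
Its characteristic polynomial (trace, determinant of M give the coefficients) is
  p(λ) = det(λ I - M) = λ^2 - 26λ + 144.
For λ^2 - 26λ + 144 the discriminant is 100. It is a perfect square (10^2), so the roots are rational: λ = (26 ± 10)/2 = 18, 8.
So the eigenvalues of A^T A are ≈ 8, 18 (all ≥ 0, as they must be for A^T A). The largest is λ_max = 18, hence ||A||_2 = sqrt(λ_max) = sqrt(18) ≈ 4.2426.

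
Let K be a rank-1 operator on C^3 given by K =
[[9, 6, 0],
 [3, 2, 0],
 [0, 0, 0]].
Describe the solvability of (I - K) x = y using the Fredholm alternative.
(I - K) is invertible (det(I - K) = -10 ≠ 0), so for every y in C^3 the equation (I - K) x = y has a unique solution.

K has rank 1, so it is an outer product K = u v^T: every row of K is a multiple of one row vector. Reading off the entries, u = (3, 1, 0) and v = (3, 2, 0) (row i of K equals u_i·v^T). A rank-one matrix u v^T satisfies K u = u (v·u) and kills the (2)-dimensional subspace v^⊥, so its characteristic polynomial is lambda^2 (lambda - v·u) with v·u = tr K = 11. Hence the eigenvalues of I - K are 1 (multiplicity 2) and 1 - (11) = -10, so det(I - K) = -10. (Direct check: I - K =
[[-8, -6, 0],
 [-3, -1, 0],
 [0, 0, 1]]
has determinant -10.) The finite-dimensional Fredholm alternative says: either (I - K) is invertible, or ker(I - K) ≠ {0} and then range(I - K) = ker((I - K)^*)^⊥, with dim ker(I - K) = dim ker((I - K)^*). Since det(I - K) ≠ 0, 1 is not an eigenvalue of K and ker(I - K) = {0}, so we are in the first case: for every y there is a unique x = (I - K)^(-1) y. Explicitly, by the Sherman–Morrison formula, (I - u v^T)^(-1) = I + u v^T/(1 - v·u), i.e. (I - K)^(-1) = I + K/(-10).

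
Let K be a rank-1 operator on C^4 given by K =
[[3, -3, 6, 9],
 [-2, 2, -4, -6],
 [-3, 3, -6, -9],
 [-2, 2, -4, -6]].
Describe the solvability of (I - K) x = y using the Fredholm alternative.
(I - K) is invertible (det(I - K) = 8 ≠ 0), so for every y in C^4 the equation (I - K) x = y has a unique solution.

K has rank 1, so it is an outer product K = u v^T: every row of K is a multiple of one row vector. Reading off the entries, u = (3, -2, -3, -2) and v = (1, -1, 2, 3) (row i of K equals u_i·v^T). A rank-one matrix u v^T satisfies K u = u (v·u) and kills the (3)-dimensional subspace v^⊥, so its characteristic polynomial is lambda^3 (lambda - v·u) with v·u = tr K = -7. Hence the eigenvalues of I - K are 1 (multiplicity 3) and 1 - (-7) = 8, so det(I - K) = 8. (Direct check: I - K =
[[-2, 3, -6, -9],
 [2, -1, 4, 6],
 [3, -3, 7, 9],
 [2, -2, 4, 7]]
has determinant 8.) The finite-dimensional Fredholm alternative says: either (I - K) is invertible, or ker(I - K) ≠ {0} and then range(I - K) = ker((I - K)^*)^⊥, with dim ker(I - K) = dim ker((I - K)^*). Since det(I - K) ≠ 0, 1 is not an eigenvalue of K and ker(I - K) = {0}, so we are in the first case: for every y there is a unique x = (I - K)^(-1) y. Explicitly, by the Sherman–Morrison formula, (I - u v^T)^(-1) = I + u v^T/(1 - v·u), i.e. (I - K)^(-1) = I + K/(8).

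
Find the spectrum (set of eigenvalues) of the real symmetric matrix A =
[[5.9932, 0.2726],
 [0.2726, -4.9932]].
sigma(A) ≈ {-5, 6}

A is real symmetric, so its spectrum consists of real eigenvalues. Expanding the characteristic polynomial of the displayed matrix gives
  det(λ I - A) = p(λ) = λ^2 + (-1)λ + (-30).
Solving p(λ) = 0 yields eigenvalues ≈ -5, 6. (A is shown rounded to 4 decimals, so these recover the underlying integer eigenvalues to within that precision.)
Verification: the trace of A = 1 equals the sum of eigenvalues 1, and det(A) ≈ -29.9996 matches the eigenvalue product -30.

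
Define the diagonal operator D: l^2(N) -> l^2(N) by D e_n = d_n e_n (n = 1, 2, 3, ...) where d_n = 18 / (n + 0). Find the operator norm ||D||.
||D|| = 18 (attained at n = 1)

For D diagonal, ||D|| = sup_n |d_n| = sup_n 18/(n + 0). This is positive and strictly decreasing in n, so the supremum is attained at n = 1: d_1 = 18/(1 + 0) = 18. Hence ||D|| = 18.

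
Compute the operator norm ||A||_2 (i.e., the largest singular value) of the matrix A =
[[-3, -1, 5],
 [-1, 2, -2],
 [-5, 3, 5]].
||A||_2 ≈ 9.2823 (= sqrt(largest eigenvalue of A^T A))

||A||_2 = sigma_max(A) = sqrt(lambda_max(A^T A)). Form the symmetric matrix M = A^T A =
[[35, -14, -38],
 [-14, 14, 6],
 [-38, 6, 54]].
Its characteristic polynomial (trace, sum of principal 2x2 minors, determinant of M give the coefficients) is
  p(λ) = det(λ I - M) = λ^3 - 103λ^2 + 1460λ - 784.
No integer candidate from the rational root theorem (±divisors of 784) is a root, so the roots are irrational. The cubic discriminant is Δ = 8844375376 > 0, so there are three distinct real roots. p(0) = -784 and p(1) = 574 have opposite signs, so a root lies in (0, 1); Newton's method refines it to λ ≈ 0.5589. p(16) = 304 and p(17) = -818 have opposite signs, so a root lies in (16, 17); Newton's method refines it to λ ≈ 16.2806. p(86) = -956 and p(87) = 5132 have opposite signs, so a root lies in (86, 87); Newton's method refines it to λ ≈ 86.1605. Check (Vieta): the three roots sum to 103, matching tr M = 103.
So the eigenvalues of A^T A are ≈ 0.5589, 16.2806, 86.1605 (all ≥ 0, as they must be for A^T A). The largest is λ_max ≈ 86.1605, hence ||A||_2 = sqrt(λ_max) ≈ 9.2823.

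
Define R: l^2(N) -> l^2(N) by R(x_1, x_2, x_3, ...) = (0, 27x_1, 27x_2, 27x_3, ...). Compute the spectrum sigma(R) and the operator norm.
sigma(R) = closed disk {z in C : |z| ≤ 27}; ||R|| = 27

Note R = 27·U where U is the unit right shift (U x)_k = x_{k-1} (with x_0 := 0); so ||R|| = 27||U|| and sigma(R) = 27·sigma(U). ||R x||^2 = sum_{k≥1} |27x_k|^2 = 729||x||^2, so ||R|| = 27 and sigma(R) ⊂ {|z| ≤ 27}. For any |lambda| < 27, the equation (R - lambda I) x = 0 forces x_1 = 0, then 27x_k = lambda x_{k+1} ⇒ x = 0, so R has no eigenvalues. But (R - lambda I) is not surjective for |lambda| < 27: solving (R - lambda I) x = e_1 would require x_n proportional to (lambda/27)^(-n), which is not in l^2. So every |lambda| < 27 lies in the residual spectrum. The boundary |lambda| = 27 is in the approximate point spectrum (the spectrum is closed). Hence sigma(R) is the closed disk of radius 27.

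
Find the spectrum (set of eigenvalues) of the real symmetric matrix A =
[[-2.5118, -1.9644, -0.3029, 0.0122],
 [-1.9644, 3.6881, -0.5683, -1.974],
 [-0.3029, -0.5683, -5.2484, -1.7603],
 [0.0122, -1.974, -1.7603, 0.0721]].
sigma(A) ≈ {-6, -3, 0, 5}

A is real symmetric, so its spectrum consists of real eigenvalues. Expanding the characteristic polynomial of the displayed matrix gives
  det(λ I - A) = p(λ) = λ^4 + (4)λ^3 + (-27)λ^2 + (-90)λ + (-0.0028).
Solving p(λ) = 0 yields eigenvalues ≈ -6, -3, 0, 5. (A is shown rounded to 4 decimals, so these recover the underlying integer eigenvalues to within that precision.)
Verification: the trace of A = -4 equals the sum of eigenvalues -4, and det(A) ≈ -0.0028 matches the eigenvalue product 0.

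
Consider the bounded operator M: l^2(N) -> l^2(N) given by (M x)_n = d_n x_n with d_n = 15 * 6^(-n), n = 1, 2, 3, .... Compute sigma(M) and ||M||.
sigma(M) = {15 * 6^(-n) : n ≥ 1} ∪ {0}; ||M|| = 5/2

A bounded diagonal operator on l^2 with diagonal entries d_n has spectrum equal to the closure of {d_n : n ≥ 1}: every d_n is an eigenvalue (with eigenvector e_n), so {d_n} ⊂ sigma(M); the spectrum is closed, so its closure is too; and for lambda not in the closure, (M - lambda I) has bounded inverse (the diagonal entries 1/(d_n - lambda) are bounded). For our sequence d_n = 15 * 6^(-n), n = 1, 2, 3, ...:
  - {d_n} = {15 * 6^(-n) : n ≥ 1}; the only limit point is 0
  - closure = {15 * 6^(-n) : n ≥ 1} ∪ {0}
For the norm: a diagonal operator has ||M|| = sup_n |d_n|. Here d_n = 15 * 6^(-n) is positive and decreasing, so sup_n |d_n| = d_1 = 15/6 = 5/2. So ||M|| = 5/2.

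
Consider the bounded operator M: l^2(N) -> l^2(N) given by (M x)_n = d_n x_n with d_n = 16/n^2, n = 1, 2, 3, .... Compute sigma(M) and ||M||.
sigma(M) = {16/n^2 : n ≥ 1} ∪ {0}; ||M|| = 16

A bounded diagonal operator on l^2 with diagonal entries d_n has spectrum equal to the closure of {d_n : n ≥ 1}: every d_n is an eigenvalue (with eigenvector e_n), so {d_n} ⊂ sigma(M); the spectrum is closed, so its closure is too; and for lambda not in the closure, (M - lambda I) has bounded inverse (the diagonal entries 1/(d_n - lambda) are bounded). For our sequence d_n = 16/n^2, n = 1, 2, 3, ...:
  - {d_n} = {16/n^2 : n ≥ 1}; the only limit point is 0
  - closure = {16/n^2 : n ≥ 1} ∪ {0}
For the norm: a diagonal operator has ||M|| = sup_n |d_n|. Here d_n = 16/n^2 is positive and decreasing, so sup_n |d_n| = d_1 = 16. So ||M|| = 16.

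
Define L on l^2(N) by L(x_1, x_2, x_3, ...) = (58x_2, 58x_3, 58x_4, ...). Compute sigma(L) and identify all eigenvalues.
sigma(L) = closed disk {z in C : |z| ≤ 58}; sigma_p(L) = open disk {z in C : |z| < 58}

Note L = 58·V where V is the unit left shift (V x)_k = x_{k+1}; so sigma(L) = 58·sigma(V) and ||L|| = 58||V||. ||L x||^2 = 3364sum_{k≥2} |x_k|^2 ≤ 3364||x||^2, with equality on {x : x_1 = 0}, so ||L|| = 58. For any lambda with |lambda| < 58, set r = lambda/58 (|r| < 1); the vector x = (1, r, r^2, ...) is in l^2 and satisfies L x = 58(r, r^2, ...) = lambda x, so lambda is an eigenvalue. On the boundary |lambda| = 58 the geometric series diverges, so no l^2 eigenvector exists, but these lambda lie in the approximate point spectrum. Hence sigma(L) is the closed disk of radius 58 and sigma_p(L) is the open disk.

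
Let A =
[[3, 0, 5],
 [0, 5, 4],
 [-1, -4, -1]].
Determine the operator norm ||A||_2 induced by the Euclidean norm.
||A||_2 ≈ 8.3076 (= sqrt(largest eigenvalue of A^T A))

||A||_2 = sigma_max(A) = sqrt(lambda_max(A^T A)). Form the symmetric matrix M = A^T A =
[[10, 4, 16],
 [4, 41, 24],
 [16, 24, 42]].
Its characteristic polynomial (trace, sum of principal 2x2 minors, determinant of M give the coefficients) is
  p(λ) = det(λ I - M) = λ^3 - 93λ^2 + 1704λ - 3364.
No integer candidate from the rational root theorem (±divisors of 3364) is a root, so the roots are irrational. The cubic discriminant is Δ = 3789151488 > 0, so there are three distinct real roots. p(2) = -320 and p(3) = 938 have opposite signs, so a root lies in (2, 3); Newton's method refines it to λ ≈ 2.2419. p(21) = 668 and p(22) = -240 have opposite signs, so a root lies in (21, 22); Newton's method refines it to λ ≈ 21.7416. p(69) = -52 and p(70) = 3216 have opposite signs, so a root lies in (69, 70); Newton's method refines it to λ ≈ 69.0165. Check (Vieta): the three roots sum to 93, matching tr M = 93.
So the eigenvalues of A^T A are ≈ 2.2419, 21.7416, 69.0165 (all ≥ 0, as they must be for A^T A). The largest is λ_max ≈ 69.0165, hence ||A||_2 = sqrt(λ_max) ≈ 8.3076.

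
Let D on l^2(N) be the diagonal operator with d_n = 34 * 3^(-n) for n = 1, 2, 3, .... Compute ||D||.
||D|| = 34/3 (attained at n = 1)

For D diagonal, ||D|| = sup_n |d_n|. The sequence d_n = 34 * 3^(-n) is positive and strictly decreasing (ratio 3^(-1) < 1), so the supremum is d_1 = 34/3. Hence ||D|| = 34/3.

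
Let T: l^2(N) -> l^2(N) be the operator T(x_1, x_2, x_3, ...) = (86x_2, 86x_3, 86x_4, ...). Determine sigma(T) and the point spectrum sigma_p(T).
sigma(T) = closed disk {z in C : |z| ≤ 86}; sigma_p(T) = open disk {z in C : |z| < 86}

Note T = 86·V where V is the unit left shift (V x)_k = x_{k+1}; so sigma(T) = 86·sigma(V) and ||T|| = 86||V||. ||T x||^2 = 7396sum_{k≥2} |x_k|^2 ≤ 7396||x||^2, with equality on {x : x_1 = 0}, so ||T|| = 86. For any lambda with |lambda| < 86, set r = lambda/86 (|r| < 1); the vector x = (1, r, r^2, ...) is in l^2 and satisfies T x = 86(r, r^2, ...) = lambda x, so lambda is an eigenvalue. On the boundary |lambda| = 86 the geometric series diverges, so no l^2 eigenvector exists, but these lambda lie in the approximate point spectrum. Hence sigma(T) is the closed disk of radius 86 and sigma_p(T) is the open disk.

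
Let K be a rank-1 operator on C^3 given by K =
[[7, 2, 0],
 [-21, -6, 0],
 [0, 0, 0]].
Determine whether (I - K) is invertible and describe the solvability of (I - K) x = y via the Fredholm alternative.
(I - K) is singular (det(I - K) = 0, i.e. 1 ∈ sigma(K)). (I - K) x = y is solvable iff y ⊥ ker((I - K)^*) = span{(7, 2, 0)}, i.e. iff 7y_1 + 2y_2 = 0. When solvable, the solutions are x = y + c·(1, -3, 0), c arbitrary (ker(I - K) = span{(1, -3, 0)}, dimension 1).

K has rank 1, so it is an outer product K = u v^T: every row of K is a multiple of one row vector. Reading off the entries, u = (1, -3, 0) and v = (7, 2, 0) (row i of K equals u_i·v^T). A rank-one matrix u v^T satisfies K u = u (v·u) and kills the (2)-dimensional subspace v^⊥, so its characteristic polynomial is lambda^2 (lambda - v·u) with v·u = tr K = 1. Hence the eigenvalues of I - K are 1 (multiplicity 2) and 1 - (1) = 0, so det(I - K) = 0. (Direct check: I - K =
[[-6, -2, 0],
 [21, 7, 0],
 [0, 0, 1]]
has determinant 0.) So 1 is an eigenvalue of K and (I - K) is not invertible. The finite-dimensional Fredholm alternative says: either (I - K) is invertible, or ker(I - K) ≠ {0} and then range(I - K) = ker((I - K)^*)^⊥, with dim ker(I - K) = dim ker((I - K)^*). We are in the second case, so we need both kernels. Kernel of I - K: (I - K) u = u - u (v·u) = u - u = 0, so ker(I - K) = span{u} = span{(1, -3, 0)} (it is exactly 1-dimensional because rank(I - K) = 2). Kernel of the adjoint: K is real, so (I - K)^* = I - K^T = I - v u^T, and (I - v u^T) v = v - v (u·v) = 0; hence ker((I - K)^*) = span{v} = span{(7, 2, 0)}. Therefore (I - K) x = y is solvable iff <y, v> = 0, i.e. iff 7y_1 + 2y_2 = 0. When this holds, K y = u (v·y) = 0, so (I - K) y = y and x = y is a particular solution; the full solution set is the line x = y + c·u = y + c·(1, -3, 0), c ∈ C.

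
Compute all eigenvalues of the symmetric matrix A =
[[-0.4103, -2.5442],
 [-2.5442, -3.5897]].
sigma(A) ≈ {-5, 1}

A is real symmetric, so its spectrum consists of real eigenvalues. Expanding the characteristic polynomial of the displayed matrix gives
  det(λ I - A) = p(λ) = λ^2 + (4)λ + (-5).
Solving p(λ) = 0 yields eigenvalues ≈ -5, 1. (A is shown rounded to 4 decimals, so these recover the underlying integer eigenvalues to within that precision.)
Verification: the trace of A = -4 equals the sum of eigenvalues -4, and det(A) ≈ -5.0001 matches the eigenvalue product -5.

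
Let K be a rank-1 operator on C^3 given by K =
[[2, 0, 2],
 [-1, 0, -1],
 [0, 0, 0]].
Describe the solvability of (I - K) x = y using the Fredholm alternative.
(I - K) is invertible (det(I - K) = -1 ≠ 0), so for every y in C^3 the equation (I - K) x = y has a unique solution.

K has rank 1, so it is an outer product K = u v^T: every row of K is a multiple of one row vector. Reading off the entries, u = (2, -1, 0) and v = (1, 0, 1) (row i of K equals u_i·v^T). A rank-one matrix u v^T satisfies K u = u (v·u) and kills the (2)-dimensional subspace v^⊥, so its characteristic polynomial is lambda^2 (lambda - v·u) with v·u = tr K = 2. Hence the eigenvalues of I - K are 1 (multiplicity 2) and 1 - (2) = -1, so det(I - K) = -1. (Direct check: I - K =
[[-1, 0, -2],
 [1, 1, 1],
 [0, 0, 1]]
has determinant -1.) The finite-dimensional Fredholm alternative says: either (I - K) is invertible, or ker(I - K) ≠ {0} and then range(I - K) = ker((I - K)^*)^⊥, with dim ker(I - K) = dim ker((I - K)^*). Since det(I - K) ≠ 0, 1 is not an eigenvalue of K and ker(I - K) = {0}, so we are in the first case: for every y there is a unique x = (I - K)^(-1) y. Explicitly, by the Sherman–Morrison formula, (I - u v^T)^(-1) = I + u v^T/(1 - v·u), i.e. (I - K)^(-1) = I - K.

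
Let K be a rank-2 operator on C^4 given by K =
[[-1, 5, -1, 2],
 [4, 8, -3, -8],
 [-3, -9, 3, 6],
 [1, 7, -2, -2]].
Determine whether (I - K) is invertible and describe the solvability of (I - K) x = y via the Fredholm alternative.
(I - K) is invertible (det(I - K) = 2 ≠ 0), so for every y in C^4 the equation (I - K) x = y has a unique solution.

K has rank 2 and factors as K = U V^T = u1 v1^T + u2 v2^T with u1 = (-2, 1, 0, -1), v1 = (1, -1, 0, -2), u2 = (1, 3, -3, 2), v2 = (1, 3, -1, -2) (multiplying out reproduces the displayed K). The nonzero eigenvalues of U V^T coincide with those of the 2 x 2 matrix G = V^T U = [[v1·u1, v1·u2], [v2·u1, v2·u2]] = [[-1, -6], [3, 9]], and by the Sylvester determinant identity det(I_4 - U V^T) = det(I_2 - V^T U) = det([[2, 6], [-3, -8]]) = (2)(-8) - (6)(-3) = 2. (Direct check: I - K =
[[2, -5, 1, -2],
 [-4, -7, 3, 8],
 [3, 9, -2, -6],
 [-1, -7, 2, 3]]
has determinant 2.) The finite-dimensional Fredholm alternative says: either (I - K) is invertible, or ker(I - K) ≠ {0} and then range(I - K) = ker((I - K)^*)^⊥, with dim ker(I - K) = dim ker((I - K)^*). Since det(I - K) ≠ 0, 1 is not an eigenvalue of K and ker(I - K) = {0}, so we are in the first case: for every y there is a unique x = (I - K)^(-1) y. (Explicitly, by the Woodbury identity, (I - U V^T)^(-1) = I + U (I_2 - G)^(-1) V^T.)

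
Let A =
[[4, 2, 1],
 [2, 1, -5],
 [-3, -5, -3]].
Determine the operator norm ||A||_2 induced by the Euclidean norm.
||A||_2 ≈ 7.7024 (= sqrt(largest eigenvalue of A^T A))

||A||_2 = sigma_max(A) = sqrt(lambda_max(A^T A)). Form the symmetric matrix M = A^T A =
[[29, 25, 3],
 [25, 30, 12],
 [3, 12, 35]].
Its characteristic polynomial (trace, sum of principal 2x2 minors, determinant of M give the coefficients) is
  p(λ) = det(λ I - M) = λ^3 - 94λ^2 + 2157λ - 5929.
No integer candidate from the rational root theorem (±divisors of 5929) is a root, so the roots are irrational. The cubic discriminant is Δ = 1959228017 > 0, so there are three distinct real roots. p(3) = -277 and p(4) = 1259 have opposite signs, so a root lies in (3, 4); Newton's method refines it to λ ≈ 3.1725. p(31) = 395 and p(32) = -393 have opposite signs, so a root lies in (31, 32); Newton's method refines it to λ ≈ 31.5011. p(59) = -501 and p(60) = 1091 have opposite signs, so a root lies in (59, 60); Newton's method refines it to λ ≈ 59.3263. Check (Vieta): the three roots sum to 94, matching tr M = 94.
So the eigenvalues of A^T A are ≈ 3.1725, 31.5011, 59.3263 (all ≥ 0, as they must be for A^T A). The largest is λ_max ≈ 59.3263, hence ||A||_2 = sqrt(λ_max) ≈ 7.7024.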